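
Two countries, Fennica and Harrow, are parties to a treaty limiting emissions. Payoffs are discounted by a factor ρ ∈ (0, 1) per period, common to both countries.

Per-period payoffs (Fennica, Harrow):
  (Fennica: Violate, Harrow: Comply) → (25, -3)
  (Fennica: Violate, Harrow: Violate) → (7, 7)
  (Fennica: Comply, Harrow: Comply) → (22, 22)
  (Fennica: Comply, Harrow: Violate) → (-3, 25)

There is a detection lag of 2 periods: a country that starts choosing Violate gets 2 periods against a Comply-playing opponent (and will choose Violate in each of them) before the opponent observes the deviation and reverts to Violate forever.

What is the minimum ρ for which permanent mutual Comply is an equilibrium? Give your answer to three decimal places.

0.408

Deviating for the 2 undetected periods gains 25−22 = 3 per period over cooperation, then loses 22−7 = 15 per period forever once punishment starts.
Gain: 3(1 + ρ + … + ρ^1); loss: 15·ρ^2/(1−ρ).
No profitable deviation ⇔ 3(1−ρ^2) ≤ 15·ρ^2, i.e. ρ^2 ≥ 3/(3+15) = 1/6.
Hence ρ ≥ (1/6)^(1/2) ≈ 0.408.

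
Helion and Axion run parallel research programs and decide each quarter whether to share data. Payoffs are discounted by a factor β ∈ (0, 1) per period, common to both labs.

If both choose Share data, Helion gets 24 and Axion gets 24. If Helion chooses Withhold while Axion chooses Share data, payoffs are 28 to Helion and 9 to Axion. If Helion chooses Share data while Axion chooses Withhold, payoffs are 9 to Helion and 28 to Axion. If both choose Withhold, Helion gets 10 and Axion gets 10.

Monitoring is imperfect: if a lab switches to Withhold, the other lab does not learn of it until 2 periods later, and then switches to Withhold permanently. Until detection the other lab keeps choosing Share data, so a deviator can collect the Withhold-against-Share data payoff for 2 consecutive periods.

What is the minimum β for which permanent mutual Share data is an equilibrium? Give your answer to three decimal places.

0.471

Deviating for the 2 undetected periods gains 28−24 = 4 per period over cooperation, then loses 24−10 = 14 per period forever once punishment starts.
Gain: 4(1 + β + … + β^1); loss: 14·β^2/(1−β).
No profitable deviation ⇔ 4(1−β^2) ≤ 14·β^2, i.e. β^2 ≥ 4/(4+14) = 2/9.
Hence β ≥ (2/9)^(1/2) ≈ 0.471.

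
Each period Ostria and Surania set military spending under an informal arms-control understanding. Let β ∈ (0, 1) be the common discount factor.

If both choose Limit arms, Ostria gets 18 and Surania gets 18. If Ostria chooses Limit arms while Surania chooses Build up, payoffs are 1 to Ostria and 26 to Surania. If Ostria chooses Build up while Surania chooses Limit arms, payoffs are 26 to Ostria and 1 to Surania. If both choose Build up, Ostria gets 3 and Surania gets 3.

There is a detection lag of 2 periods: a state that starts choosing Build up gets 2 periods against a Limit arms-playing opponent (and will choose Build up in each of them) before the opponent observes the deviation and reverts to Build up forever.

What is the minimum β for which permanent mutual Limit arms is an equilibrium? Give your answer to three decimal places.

A deviator earns 26 for 2 periods, then 3 forever; cooperating earns 18 forever. Multiplying the IC by (1−β):
18 ≥ 26(1−β^2) + 3β^2, so 23·β^2 ≥ 8 and β^2 ≥ 8/23.
β ≥ (8/23)^(1/2) ≈ 0.590.

0.590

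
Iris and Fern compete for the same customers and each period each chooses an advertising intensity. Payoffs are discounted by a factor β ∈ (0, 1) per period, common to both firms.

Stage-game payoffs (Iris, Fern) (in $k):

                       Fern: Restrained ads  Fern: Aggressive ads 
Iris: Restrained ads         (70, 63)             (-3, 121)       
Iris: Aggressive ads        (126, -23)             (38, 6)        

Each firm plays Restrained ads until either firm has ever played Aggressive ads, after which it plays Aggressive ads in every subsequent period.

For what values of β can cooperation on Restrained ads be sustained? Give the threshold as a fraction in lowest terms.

For Iris: deviation gain 126−70 = 56, per-period punishment loss 70−38 = 32. IC gives β ≥ 56/88 = 7/11.
For Fern: gain 58, loss 57 per period, so β ≥ 58/115.
The tighter constraint is Iris's, so cooperation needs β ≥ 7/11.

7/11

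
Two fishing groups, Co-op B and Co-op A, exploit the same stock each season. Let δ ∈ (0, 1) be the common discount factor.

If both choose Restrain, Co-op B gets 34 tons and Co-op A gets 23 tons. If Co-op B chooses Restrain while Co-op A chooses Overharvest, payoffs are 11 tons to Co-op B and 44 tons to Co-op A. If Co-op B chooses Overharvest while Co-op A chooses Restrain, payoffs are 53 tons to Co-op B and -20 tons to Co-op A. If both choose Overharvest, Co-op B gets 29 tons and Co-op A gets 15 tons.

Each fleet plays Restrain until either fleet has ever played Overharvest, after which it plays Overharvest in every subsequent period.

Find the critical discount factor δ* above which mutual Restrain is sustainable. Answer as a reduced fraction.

Co-op B: cooperation gives 34 each period; deviation gives 53 once then 29 forever.
  34/(1−δ) ≥ 53 + 29δ/(1−δ) ⇒ δ ≥ 19/24.
Co-op A: cooperation gives 23 each period; deviation gives 44 once then 15 forever.
  δ ≥ 21/29.
Both must hold, so the binding constraint is Co-op B's: δ ≥ 19/24.

19/24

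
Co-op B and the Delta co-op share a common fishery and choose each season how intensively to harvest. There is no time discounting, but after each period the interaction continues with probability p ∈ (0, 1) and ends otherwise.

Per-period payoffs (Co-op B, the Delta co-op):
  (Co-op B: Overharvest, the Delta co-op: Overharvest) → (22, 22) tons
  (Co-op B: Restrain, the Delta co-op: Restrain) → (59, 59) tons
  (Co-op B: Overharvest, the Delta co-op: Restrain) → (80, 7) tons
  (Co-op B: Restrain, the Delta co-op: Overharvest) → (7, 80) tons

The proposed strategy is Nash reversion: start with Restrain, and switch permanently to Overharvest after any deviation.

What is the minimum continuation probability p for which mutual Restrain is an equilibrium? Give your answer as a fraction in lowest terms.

With no time discounting, the continuation probability p plays the role of the discount factor.
Grim-trigger IC: 59/(1−p) ≥ 80 + 22p/(1−p) ⇒ p ≥ (80−59)/(80−22) = 21/58.

21/58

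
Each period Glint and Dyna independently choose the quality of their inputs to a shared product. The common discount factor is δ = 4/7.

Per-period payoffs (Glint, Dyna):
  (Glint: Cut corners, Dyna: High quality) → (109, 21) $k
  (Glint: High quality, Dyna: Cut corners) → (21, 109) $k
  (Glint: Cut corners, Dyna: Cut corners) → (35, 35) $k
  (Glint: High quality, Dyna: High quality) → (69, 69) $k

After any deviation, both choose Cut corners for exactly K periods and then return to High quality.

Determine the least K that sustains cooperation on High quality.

4

IC: δ(1−δ^K)/(1−δ) ≥ (109−69)/(69−35) = 20/17.
With δ = 4/7: need 1 − δ^K ≥ 20/17·(1−4/7)/(4/7), i.e. δ^K ≤ 0.1176.
Since (4/7)^3 = 0.1866 and (4/7)^4 = 0.1066, the smallest such K is 4.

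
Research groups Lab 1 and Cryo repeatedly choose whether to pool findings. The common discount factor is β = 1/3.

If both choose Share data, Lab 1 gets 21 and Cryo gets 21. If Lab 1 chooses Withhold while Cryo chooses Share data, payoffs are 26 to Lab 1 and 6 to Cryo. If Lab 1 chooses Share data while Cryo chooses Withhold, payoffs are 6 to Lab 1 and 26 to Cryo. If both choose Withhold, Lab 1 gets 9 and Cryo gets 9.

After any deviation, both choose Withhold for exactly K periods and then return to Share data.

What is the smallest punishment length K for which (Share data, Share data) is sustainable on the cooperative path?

2

Need Σ_{k=1}^{K} β^k ≥ (26−21)/(21−9) = 0.4167 at β = 1/3.
At K = 1 the sum is 0.3333 < 0.4167; at K = 2 it is 0.4444 ≥ 0.4167.
So the minimum punishment length is K = 2.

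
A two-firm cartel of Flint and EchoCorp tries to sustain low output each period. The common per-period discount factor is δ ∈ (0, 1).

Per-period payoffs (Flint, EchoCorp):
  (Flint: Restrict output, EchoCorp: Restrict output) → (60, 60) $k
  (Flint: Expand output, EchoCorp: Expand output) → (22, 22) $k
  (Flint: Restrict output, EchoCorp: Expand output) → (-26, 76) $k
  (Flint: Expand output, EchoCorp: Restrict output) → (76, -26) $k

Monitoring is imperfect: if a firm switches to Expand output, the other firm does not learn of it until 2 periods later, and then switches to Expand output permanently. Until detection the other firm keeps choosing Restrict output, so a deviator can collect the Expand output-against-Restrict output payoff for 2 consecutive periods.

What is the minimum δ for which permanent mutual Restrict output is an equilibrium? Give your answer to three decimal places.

A deviator earns 76 for 2 periods, then 22 forever; cooperating earns 60 forever. Multiplying the IC by (1−δ):
60 ≥ 76(1−δ^2) + 22δ^2, so 54·δ^2 ≥ 16 and δ^2 ≥ 8/27.
δ ≥ (8/27)^(1/2) ≈ 0.544.

0.544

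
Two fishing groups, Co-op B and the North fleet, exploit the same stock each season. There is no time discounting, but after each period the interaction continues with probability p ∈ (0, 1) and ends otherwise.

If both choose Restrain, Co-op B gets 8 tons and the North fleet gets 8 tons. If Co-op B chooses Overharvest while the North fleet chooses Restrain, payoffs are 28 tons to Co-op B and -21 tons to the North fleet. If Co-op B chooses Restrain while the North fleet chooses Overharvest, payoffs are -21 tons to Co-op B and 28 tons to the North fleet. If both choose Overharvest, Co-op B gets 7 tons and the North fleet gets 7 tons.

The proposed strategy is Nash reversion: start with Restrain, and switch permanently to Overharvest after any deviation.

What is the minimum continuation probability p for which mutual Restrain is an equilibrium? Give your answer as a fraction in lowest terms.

Expected cooperation value is 8 + p·8 + p²·8 + … = 8/(1−p); deviation gives 28 + p·7/(1−p).
8 ≥ 28(1−p) + 7p ⇒ 21p ≥ 20 ⇒ p ≥ 20/21.

20/21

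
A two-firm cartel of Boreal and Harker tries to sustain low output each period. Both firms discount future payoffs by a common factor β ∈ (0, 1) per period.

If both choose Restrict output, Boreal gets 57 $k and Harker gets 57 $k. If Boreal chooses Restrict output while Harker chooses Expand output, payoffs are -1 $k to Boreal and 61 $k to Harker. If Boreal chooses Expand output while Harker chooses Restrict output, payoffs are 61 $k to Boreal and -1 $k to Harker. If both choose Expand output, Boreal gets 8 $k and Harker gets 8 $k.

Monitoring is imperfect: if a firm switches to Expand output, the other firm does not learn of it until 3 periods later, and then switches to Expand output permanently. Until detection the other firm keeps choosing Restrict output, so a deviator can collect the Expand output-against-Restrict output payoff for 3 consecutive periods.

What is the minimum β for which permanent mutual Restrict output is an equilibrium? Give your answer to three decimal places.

Deviating for the 3 undetected periods gains 61−57 = 4 per period over cooperation, then loses 57−8 = 49 per period forever once punishment starts.
Gain: 4(1 + β + … + β^2); loss: 49·β^3/(1−β).
No profitable deviation ⇔ 4(1−β^3) ≤ 49·β^3, i.e. β^3 ≥ 4/(4+49) = 4/53.
Hence β ≥ (4/53)^(1/3) ≈ 0.423.

0.423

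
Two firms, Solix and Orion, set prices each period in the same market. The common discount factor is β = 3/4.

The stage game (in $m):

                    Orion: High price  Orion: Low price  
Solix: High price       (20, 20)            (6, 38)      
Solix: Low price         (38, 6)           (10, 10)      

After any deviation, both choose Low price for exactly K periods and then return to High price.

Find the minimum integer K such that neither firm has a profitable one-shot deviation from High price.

4

Need Σ_{k=1}^{K} β^k ≥ (38−20)/(20−10) = 1.8000 at β = 3/4.
At K = 3 the sum is 1.7344 < 1.8000; at K = 4 it is 2.0508 ≥ 1.8000.
So the minimum punishment length is K = 4.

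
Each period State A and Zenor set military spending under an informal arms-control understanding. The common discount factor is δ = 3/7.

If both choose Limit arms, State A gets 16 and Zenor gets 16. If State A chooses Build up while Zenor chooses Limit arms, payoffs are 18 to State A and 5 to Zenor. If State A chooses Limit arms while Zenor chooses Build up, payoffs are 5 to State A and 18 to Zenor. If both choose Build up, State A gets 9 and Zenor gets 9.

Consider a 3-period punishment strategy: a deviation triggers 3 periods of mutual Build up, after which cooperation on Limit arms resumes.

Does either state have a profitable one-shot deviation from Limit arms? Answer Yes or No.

No

Comparing payoff streams over the 4 periods until play realigns: cooperate → 16(1+δ+…+δ^3); deviate → 18 + 9(δ+…+δ^3).
Cooperation is sustained iff (16−9)(δ+…+δ^3) ≥ 18−16.
δ+…+δ^3 = 3/7·(1−(3/7)^3)/(1−3/7) = 0.6910, and (18−16)/(16−9) = 0.2857.
0.6910 ≥ 0.2857, so cooperation is sustainable.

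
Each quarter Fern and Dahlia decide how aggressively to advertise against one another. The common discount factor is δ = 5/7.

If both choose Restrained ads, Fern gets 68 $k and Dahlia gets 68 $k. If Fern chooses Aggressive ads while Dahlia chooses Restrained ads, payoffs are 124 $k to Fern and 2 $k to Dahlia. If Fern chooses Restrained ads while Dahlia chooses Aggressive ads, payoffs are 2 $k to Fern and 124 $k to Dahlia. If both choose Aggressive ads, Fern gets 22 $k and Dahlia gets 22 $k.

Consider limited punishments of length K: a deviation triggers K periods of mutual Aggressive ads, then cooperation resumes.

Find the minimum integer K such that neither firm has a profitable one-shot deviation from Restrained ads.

No profitable deviation requires (68−22)(δ+…+δ^K) ≥ 124−68, i.e. δ+…+δ^K ≥ 28/23 ≈ 1.2174.
With δ = 5/7, the partial sums are K=1: 0.7143, K=2: 1.2245.
K = 2 is the first length at which the sum reaches 1.2174.

2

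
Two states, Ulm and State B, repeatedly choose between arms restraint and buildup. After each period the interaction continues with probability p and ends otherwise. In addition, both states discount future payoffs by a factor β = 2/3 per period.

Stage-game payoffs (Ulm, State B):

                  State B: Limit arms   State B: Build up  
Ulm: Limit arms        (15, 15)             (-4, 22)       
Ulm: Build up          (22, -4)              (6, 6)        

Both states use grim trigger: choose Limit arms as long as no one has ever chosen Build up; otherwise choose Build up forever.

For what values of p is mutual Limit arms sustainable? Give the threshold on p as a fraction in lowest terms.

Expected continuation weight on next period's payoff is β·p = 2/3·p, which plays the role of the discount factor.
Cooperation requires 2/3·p ≥ (22−15)/(22−6) = 7/16, hence p ≥ 21/32.

21/32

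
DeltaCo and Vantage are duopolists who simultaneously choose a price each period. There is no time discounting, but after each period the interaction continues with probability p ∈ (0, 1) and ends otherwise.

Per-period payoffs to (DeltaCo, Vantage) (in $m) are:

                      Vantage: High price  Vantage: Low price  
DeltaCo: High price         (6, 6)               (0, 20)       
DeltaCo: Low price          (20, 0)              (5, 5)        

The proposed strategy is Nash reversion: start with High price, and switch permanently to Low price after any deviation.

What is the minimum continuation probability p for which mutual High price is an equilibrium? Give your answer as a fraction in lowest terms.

14/15

With no time discounting, the continuation probability p plays the role of the discount factor.
Grim-trigger IC: 6/(1−p) ≥ 20 + 5p/(1−p) ⇒ p ≥ (20−6)/(20−5) = 14/15.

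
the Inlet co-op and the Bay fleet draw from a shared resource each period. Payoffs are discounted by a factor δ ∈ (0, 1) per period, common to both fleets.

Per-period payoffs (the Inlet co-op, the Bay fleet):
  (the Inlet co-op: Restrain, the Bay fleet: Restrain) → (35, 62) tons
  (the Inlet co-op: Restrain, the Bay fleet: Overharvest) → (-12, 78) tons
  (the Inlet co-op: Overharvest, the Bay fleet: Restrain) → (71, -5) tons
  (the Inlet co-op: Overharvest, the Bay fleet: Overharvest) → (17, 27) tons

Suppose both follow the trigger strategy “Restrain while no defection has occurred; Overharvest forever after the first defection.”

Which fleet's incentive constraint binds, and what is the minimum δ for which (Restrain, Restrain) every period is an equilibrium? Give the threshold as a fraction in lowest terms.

the Inlet co-op; δ ≥ 2/3

For the Inlet co-op: deviation gain 71−35 = 36, per-period punishment loss 35−17 = 18. IC gives δ ≥ 36/54 = 2/3.
For the Bay fleet: gain 16, loss 35 per period, so δ ≥ 16/51.
The tighter constraint is the Inlet co-op's, so cooperation needs δ ≥ 2/3.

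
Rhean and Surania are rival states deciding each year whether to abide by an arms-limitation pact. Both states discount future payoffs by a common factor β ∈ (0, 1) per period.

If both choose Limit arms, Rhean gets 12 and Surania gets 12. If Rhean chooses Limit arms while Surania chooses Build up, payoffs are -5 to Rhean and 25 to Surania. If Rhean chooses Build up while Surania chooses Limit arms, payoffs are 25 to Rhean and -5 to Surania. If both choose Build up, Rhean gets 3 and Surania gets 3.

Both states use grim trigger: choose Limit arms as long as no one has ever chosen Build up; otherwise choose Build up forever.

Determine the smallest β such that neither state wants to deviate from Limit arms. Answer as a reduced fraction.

Under grim trigger the critical discount factor is (T−C)/(T−P) with T = 25, C = 12, P = 3.
β* = (25−12)/(25−3) = 13/22.

13/22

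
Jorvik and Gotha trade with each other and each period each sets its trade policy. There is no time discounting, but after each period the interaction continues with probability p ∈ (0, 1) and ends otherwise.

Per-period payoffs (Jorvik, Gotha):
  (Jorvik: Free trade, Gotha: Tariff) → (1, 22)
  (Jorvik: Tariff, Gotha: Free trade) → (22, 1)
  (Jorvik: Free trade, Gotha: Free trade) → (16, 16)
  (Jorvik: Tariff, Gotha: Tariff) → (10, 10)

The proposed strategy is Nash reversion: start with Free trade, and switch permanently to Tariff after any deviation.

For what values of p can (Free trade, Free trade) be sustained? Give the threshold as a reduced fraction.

1/2

Expected cooperation value is 16 + p·16 + p²·16 + … = 16/(1−p); deviation gives 22 + p·10/(1−p).
16 ≥ 22(1−p) + 10p ⇒ 12p ≥ 6 ⇒ p ≥ 6/12 = 1/2.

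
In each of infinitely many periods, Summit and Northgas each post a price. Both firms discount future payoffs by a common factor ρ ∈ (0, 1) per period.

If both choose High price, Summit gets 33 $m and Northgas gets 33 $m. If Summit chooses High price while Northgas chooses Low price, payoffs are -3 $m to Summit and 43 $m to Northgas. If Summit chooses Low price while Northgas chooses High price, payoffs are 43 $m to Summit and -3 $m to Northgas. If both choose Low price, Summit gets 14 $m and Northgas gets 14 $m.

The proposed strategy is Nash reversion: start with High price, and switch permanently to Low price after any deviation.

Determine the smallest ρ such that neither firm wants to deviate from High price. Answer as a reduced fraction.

33/(1−ρ) ≥ 43 + 14ρ/(1−ρ)
33 ≥ 43 − 29ρ
ρ ≥ 10/29.

10/29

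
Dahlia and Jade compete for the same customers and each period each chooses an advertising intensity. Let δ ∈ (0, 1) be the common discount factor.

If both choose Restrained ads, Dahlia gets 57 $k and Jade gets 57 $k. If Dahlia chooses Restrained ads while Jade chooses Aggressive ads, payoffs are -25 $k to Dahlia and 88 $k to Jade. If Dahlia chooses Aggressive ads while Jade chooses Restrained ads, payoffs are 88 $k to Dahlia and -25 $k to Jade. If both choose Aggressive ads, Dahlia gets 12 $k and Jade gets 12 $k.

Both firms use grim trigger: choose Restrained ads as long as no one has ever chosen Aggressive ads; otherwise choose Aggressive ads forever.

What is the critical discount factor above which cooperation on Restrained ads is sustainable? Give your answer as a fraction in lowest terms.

31/76

57/(1−δ) ≥ 88 + 12δ/(1−δ)
57 ≥ 88 − 76δ
δ ≥ 31/76.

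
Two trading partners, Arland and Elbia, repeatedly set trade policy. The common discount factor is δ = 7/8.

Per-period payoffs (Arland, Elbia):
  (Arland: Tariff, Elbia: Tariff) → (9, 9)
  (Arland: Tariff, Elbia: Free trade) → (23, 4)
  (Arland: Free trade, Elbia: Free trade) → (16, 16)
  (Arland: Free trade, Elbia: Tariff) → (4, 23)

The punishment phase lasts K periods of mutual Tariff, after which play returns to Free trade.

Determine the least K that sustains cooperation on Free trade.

IC: δ(1−δ^K)/(1−δ) ≥ (23−16)/(16−9) = 1.
With δ = 7/8: need 1 − δ^K ≥ 1·(1−7/8)/(7/8), i.e. δ^K ≤ 0.8571.
Since (7/8)^1 = 0.8750 and (7/8)^2 = 0.7656, the smallest such K is 2.

2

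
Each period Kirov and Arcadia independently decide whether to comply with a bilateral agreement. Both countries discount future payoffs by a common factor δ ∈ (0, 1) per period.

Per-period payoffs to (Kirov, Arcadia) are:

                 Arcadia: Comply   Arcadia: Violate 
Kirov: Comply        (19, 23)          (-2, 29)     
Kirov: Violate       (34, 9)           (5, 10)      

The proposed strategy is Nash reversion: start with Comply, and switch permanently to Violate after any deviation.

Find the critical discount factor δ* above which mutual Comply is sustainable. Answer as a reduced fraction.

15/29

Kirov's threshold: (34−19)/(34−5) = 15/29.
Arcadia's threshold: (29−23)/(29−10) = 6/19.
15/29 > 6/19, so Kirov binds and δ* = 15/29.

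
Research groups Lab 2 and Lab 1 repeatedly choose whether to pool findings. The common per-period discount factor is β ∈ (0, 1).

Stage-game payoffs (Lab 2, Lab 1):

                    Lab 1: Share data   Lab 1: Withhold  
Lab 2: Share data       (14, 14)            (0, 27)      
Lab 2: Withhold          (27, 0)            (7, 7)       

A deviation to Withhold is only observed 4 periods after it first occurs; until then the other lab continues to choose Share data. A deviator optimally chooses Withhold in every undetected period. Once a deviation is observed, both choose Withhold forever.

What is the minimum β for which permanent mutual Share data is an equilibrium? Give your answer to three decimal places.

A deviator earns 27 for 4 periods, then 7 forever; cooperating earns 14 forever. Multiplying the IC by (1−β):
14 ≥ 27(1−β^4) + 7β^4, so 20·β^4 ≥ 13 and β^4 ≥ 13/20.
β ≥ (13/20)^(1/4) ≈ 0.898.

0.898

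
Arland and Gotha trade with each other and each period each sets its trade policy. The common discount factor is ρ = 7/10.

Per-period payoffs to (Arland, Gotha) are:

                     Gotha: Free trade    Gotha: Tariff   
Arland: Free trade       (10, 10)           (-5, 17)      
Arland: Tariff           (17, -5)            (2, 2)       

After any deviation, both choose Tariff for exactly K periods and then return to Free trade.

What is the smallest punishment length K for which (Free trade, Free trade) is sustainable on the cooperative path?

Need Σ_{k=1}^{K} ρ^k ≥ (17−10)/(10−2) = 0.8750 at ρ = 7/10.
At K = 1 the sum is 0.7000 < 0.8750; at K = 2 it is 1.1900 ≥ 0.8750.
So the minimum punishment length is K = 2.

2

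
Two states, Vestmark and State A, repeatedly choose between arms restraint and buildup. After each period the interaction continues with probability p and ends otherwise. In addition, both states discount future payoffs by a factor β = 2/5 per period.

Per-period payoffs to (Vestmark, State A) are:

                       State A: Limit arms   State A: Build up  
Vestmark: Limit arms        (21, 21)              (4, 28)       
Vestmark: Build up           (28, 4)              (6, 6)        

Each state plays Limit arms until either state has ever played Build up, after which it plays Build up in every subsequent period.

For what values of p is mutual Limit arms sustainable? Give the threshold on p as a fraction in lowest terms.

35/44

With continuation probability p and discount β, the effective per-period discount factor is βp.
Grim-trigger IC: βp ≥ (28−21)/(28−6) = 7/22.
So p ≥ (7/22)/(2/5) = 35/44.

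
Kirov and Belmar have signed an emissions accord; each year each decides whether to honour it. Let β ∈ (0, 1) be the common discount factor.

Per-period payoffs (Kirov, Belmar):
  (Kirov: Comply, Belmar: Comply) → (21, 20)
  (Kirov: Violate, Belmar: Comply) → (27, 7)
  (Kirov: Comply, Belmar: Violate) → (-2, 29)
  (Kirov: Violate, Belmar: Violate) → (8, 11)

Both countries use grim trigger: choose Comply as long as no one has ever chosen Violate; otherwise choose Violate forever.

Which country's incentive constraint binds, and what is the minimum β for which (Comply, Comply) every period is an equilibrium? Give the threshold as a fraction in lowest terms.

Belmar; β ≥ 1/2

Kirov: cooperation gives 21 each period; deviation gives 27 once then 8 forever.
  21/(1−β) ≥ 27 + 8β/(1−β) ⇒ β ≥ 6/19.
Belmar: cooperation gives 20 each period; deviation gives 29 once then 11 forever.
  β ≥ 9/18 = 1/2.
Both must hold, so the binding constraint is Belmar's: β ≥ 1/2.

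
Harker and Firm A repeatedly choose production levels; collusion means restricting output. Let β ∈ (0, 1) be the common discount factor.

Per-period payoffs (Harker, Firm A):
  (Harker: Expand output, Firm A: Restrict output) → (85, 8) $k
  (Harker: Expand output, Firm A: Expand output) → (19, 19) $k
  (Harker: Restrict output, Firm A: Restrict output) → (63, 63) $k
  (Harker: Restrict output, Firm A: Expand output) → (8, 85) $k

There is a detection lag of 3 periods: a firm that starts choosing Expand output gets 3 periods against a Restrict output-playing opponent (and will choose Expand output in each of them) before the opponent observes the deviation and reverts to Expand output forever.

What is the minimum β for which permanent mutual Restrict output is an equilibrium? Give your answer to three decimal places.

The best deviation is to choose Expand output for all 3 undetected periods, earning 85 each, then 19 forever once detected.
Deviation value: 85(1−β^3)/(1−β) + 19β^3/(1−β); cooperation value: 63/(1−β).
IC: 63 ≥ 85(1−β^3) + 19β^3 = 85 − 66β^3.
So β^3 ≥ 22/66 = 1/3, giving β ≥ (1/3)^(1/3) ≈ 0.693.

0.693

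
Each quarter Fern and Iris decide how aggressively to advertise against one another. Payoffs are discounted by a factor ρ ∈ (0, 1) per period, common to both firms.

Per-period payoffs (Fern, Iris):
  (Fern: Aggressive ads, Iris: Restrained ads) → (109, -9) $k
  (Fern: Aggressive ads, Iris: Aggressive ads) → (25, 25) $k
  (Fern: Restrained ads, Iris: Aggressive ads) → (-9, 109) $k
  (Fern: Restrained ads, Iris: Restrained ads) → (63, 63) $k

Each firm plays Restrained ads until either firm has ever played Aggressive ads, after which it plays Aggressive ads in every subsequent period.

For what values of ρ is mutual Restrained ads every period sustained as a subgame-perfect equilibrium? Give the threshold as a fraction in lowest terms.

Cooperation forever yields 63 each period: 63/(1−ρ).
Deviating yields 109 once, then 25 forever: 109 + 25ρ/(1−ρ).
No profitable deviation requires 63/(1−ρ) ≥ 109 + 25ρ/(1−ρ).
Multiplying by (1−ρ): 63 ≥ 109(1−ρ) + 25ρ = 109 − 84ρ.
So 84ρ ≥ 46, i.e. ρ ≥ 46/84 = 23/42.

23/42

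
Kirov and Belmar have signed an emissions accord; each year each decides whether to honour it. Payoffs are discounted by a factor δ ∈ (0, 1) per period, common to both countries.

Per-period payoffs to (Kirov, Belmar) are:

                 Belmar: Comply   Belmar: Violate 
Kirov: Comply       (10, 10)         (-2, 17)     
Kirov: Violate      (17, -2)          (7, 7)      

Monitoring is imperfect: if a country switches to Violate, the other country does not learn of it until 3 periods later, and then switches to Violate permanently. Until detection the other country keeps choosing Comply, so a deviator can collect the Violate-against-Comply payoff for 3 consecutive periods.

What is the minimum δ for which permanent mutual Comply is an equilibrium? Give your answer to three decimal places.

A deviator earns 17 for 3 periods, then 7 forever; cooperating earns 10 forever. Multiplying the IC by (1−δ):
10 ≥ 17(1−δ^3) + 7δ^3, so 10·δ^3 ≥ 7 and δ^3 ≥ 7/10.
δ ≥ (7/10)^(1/3) ≈ 0.888.

0.888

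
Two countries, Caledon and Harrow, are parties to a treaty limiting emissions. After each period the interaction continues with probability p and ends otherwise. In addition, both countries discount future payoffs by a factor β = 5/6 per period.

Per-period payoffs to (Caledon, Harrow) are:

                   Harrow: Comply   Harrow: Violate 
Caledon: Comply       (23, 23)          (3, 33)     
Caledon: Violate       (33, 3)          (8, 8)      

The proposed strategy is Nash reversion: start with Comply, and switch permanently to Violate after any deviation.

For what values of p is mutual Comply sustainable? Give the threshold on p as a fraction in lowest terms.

With continuation probability p and discount β, the effective per-period discount factor is βp.
Grim-trigger IC: βp ≥ (33−23)/(33−8) = 2/5.
So p ≥ (2/5)/(5/6) = 12/25.

12/25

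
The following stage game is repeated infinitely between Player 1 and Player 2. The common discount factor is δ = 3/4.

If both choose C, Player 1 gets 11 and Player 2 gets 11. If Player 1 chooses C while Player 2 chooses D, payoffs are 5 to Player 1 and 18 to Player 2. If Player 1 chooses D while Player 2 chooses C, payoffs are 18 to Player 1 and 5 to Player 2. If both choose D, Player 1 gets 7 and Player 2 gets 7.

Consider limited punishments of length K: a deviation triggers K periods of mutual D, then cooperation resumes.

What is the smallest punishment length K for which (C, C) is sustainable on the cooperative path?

IC: δ(1−δ^K)/(1−δ) ≥ (18−11)/(11−7) = 7/4.
With δ = 3/4: need 1 − δ^K ≥ 7/4·(1−3/4)/(3/4), i.e. δ^K ≤ 0.4167.
Since (3/4)^3 = 0.4219 and (3/4)^4 = 0.3164, the smallest such K is 4.

4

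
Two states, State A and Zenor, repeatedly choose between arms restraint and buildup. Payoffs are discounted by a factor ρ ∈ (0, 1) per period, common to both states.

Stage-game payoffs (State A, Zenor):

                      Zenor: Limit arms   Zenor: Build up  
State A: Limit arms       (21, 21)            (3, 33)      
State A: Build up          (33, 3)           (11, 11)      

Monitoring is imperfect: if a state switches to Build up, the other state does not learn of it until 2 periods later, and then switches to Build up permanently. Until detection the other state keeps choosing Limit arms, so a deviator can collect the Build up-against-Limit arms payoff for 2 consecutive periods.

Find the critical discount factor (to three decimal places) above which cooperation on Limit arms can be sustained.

The best deviation is to choose Build up for all 2 undetected periods, earning 33 each, then 11 forever once detected.
Deviation value: 33(1−ρ^2)/(1−ρ) + 11ρ^2/(1−ρ); cooperation value: 21/(1−ρ).
IC: 21 ≥ 33(1−ρ^2) + 11ρ^2 = 33 − 22ρ^2.
So ρ^2 ≥ 12/22 = 6/11, giving ρ ≥ (6/11)^(1/2) ≈ 0.739.

0.739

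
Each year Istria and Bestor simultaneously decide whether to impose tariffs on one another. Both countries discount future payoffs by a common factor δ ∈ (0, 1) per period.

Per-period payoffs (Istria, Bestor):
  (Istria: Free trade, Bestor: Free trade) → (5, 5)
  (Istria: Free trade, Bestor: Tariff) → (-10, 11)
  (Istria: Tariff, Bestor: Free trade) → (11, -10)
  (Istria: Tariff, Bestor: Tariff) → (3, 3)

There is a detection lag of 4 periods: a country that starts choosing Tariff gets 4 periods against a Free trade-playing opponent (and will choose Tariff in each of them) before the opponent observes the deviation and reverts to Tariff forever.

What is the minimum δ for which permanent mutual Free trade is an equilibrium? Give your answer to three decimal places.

A deviator earns 11 for 4 periods, then 3 forever; cooperating earns 5 forever. Multiplying the IC by (1−δ):
5 ≥ 11(1−δ^4) + 3δ^4, so 8·δ^4 ≥ 6 and δ^4 ≥ 3/4.
δ ≥ (3/4)^(1/4) ≈ 0.931.

0.931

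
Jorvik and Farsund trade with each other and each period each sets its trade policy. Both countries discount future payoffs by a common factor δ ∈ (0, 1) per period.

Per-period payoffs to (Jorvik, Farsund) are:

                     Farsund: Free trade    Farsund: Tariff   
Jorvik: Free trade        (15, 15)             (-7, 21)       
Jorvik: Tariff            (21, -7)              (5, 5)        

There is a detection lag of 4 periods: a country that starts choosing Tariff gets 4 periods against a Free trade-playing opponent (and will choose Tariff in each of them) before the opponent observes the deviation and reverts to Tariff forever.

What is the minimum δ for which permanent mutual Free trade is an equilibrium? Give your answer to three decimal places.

Deviating for the 4 undetected periods gains 21−15 = 6 per period over cooperation, then loses 15−5 = 10 per period forever once punishment starts.
Gain: 6(1 + δ + … + δ^3); loss: 10·δ^4/(1−δ).
No profitable deviation ⇔ 6(1−δ^4) ≤ 10·δ^4, i.e. δ^4 ≥ 6/(6+10) = 3/8.
Hence δ ≥ (3/8)^(1/4) ≈ 0.783.

0.783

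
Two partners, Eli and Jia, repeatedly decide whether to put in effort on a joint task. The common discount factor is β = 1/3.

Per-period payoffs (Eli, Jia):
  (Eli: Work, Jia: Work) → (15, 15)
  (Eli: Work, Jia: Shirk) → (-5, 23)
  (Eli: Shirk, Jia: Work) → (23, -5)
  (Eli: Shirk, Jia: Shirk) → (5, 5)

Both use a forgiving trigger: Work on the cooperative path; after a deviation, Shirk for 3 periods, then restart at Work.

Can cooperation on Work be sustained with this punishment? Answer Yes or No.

No

IC: β+…+β^3 ≥ (23−15)/(15−5) = 4/5.
At β = 1/3: partial sum = 0.4815 < 0.8000. Cooperation not sustainable.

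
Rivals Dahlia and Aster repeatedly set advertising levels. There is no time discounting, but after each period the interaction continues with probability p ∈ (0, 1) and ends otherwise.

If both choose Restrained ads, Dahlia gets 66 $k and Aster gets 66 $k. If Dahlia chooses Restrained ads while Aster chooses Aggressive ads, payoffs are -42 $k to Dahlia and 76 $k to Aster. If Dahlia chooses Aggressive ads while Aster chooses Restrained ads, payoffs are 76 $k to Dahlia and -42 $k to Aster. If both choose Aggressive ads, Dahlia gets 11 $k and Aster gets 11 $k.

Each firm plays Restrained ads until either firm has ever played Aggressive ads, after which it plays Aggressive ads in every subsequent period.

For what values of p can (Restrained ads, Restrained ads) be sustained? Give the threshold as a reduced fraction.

Expected cooperation value is 66 + p·66 + p²·66 + … = 66/(1−p); deviation gives 76 + p·11/(1−p).
66 ≥ 76(1−p) + 11p ⇒ 65p ≥ 10 ⇒ p ≥ 10/65 = 2/13.

2/13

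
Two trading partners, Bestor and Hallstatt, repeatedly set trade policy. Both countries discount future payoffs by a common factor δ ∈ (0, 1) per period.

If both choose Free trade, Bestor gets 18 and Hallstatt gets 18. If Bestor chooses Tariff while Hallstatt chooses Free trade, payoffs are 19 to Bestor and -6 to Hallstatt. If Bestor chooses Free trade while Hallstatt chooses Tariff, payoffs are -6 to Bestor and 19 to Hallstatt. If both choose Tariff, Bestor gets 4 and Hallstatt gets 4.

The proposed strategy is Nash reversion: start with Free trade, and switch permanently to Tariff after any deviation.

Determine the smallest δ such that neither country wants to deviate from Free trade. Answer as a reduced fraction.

1/15

One-period gain from deviating is 19 − 18 = 1. The loss is 18 − 4 = 14 in every subsequent period, with present value 14·δ/(1−δ).
Deviation is unprofitable when 14·δ/(1−δ) ≥ 1, i.e. δ/(1−δ) ≥ 1/14.
Equivalently δ ≥ 1/(1+14) = 1/15.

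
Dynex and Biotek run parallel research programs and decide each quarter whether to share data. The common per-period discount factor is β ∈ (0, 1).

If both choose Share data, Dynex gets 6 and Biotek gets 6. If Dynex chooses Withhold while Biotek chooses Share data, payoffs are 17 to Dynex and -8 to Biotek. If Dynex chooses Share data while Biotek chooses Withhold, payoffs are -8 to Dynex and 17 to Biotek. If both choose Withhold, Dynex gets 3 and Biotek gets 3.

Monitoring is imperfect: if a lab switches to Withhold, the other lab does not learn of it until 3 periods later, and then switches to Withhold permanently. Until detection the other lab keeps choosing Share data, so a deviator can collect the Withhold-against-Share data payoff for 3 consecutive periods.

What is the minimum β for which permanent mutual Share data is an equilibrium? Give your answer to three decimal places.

0.923

Deviating for the 3 undetected periods gains 17−6 = 11 per period over cooperation, then loses 6−3 = 3 per period forever once punishment starts.
Gain: 11(1 + β + … + β^2); loss: 3·β^3/(1−β).
No profitable deviation ⇔ 11(1−β^3) ≤ 3·β^3, i.e. β^3 ≥ 11/(11+3) = 11/14.
Hence β ≥ (11/14)^(1/3) ≈ 0.923.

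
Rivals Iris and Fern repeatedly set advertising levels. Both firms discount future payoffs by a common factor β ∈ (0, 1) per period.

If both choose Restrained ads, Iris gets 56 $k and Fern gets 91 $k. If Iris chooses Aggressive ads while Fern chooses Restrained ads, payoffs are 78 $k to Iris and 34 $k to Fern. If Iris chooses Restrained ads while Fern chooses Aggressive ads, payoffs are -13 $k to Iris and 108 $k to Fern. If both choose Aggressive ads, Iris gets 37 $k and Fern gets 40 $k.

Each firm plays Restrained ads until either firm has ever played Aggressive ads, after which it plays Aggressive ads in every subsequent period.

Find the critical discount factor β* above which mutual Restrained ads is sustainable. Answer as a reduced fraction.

Iris: cooperation gives 56 each period; deviation gives 78 once then 37 forever.
  56/(1−β) ≥ 78 + 37β/(1−β) ⇒ β ≥ 22/41.
Fern: cooperation gives 91 each period; deviation gives 108 once then 40 forever.
  β ≥ 17/68 = 1/4.
Both must hold, so the binding constraint is Iris's: β ≥ 22/41.

22/41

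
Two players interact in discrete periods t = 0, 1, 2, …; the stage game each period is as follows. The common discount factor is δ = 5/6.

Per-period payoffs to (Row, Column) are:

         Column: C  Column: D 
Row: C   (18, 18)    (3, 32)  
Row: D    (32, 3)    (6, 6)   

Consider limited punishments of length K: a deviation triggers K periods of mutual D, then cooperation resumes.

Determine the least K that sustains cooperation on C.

2

No profitable deviation requires (18−6)(δ+…+δ^K) ≥ 32−18, i.e. δ+…+δ^K ≥ 7/6 ≈ 1.1667.
With δ = 5/6, the partial sums are K=1: 0.8333, K=2: 1.5278.
K = 2 is the first length at which the sum reaches 1.1667.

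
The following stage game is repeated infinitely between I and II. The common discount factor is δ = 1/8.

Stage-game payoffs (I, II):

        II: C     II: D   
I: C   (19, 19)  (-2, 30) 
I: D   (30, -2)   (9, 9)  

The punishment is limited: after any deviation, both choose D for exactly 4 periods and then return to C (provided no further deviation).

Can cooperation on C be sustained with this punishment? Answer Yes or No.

No

A one-shot deviation gives 30 now, then 9 for 4 periods, then back to 19.
Gain from deviating: (30−19) today; loss: (19−9) in each of the next 4 periods.
No-deviation condition: (19−9)(δ+…+δ^4) ≥ 30−19, i.e. δ+…+δ^4 ≥ 11/10.
At δ = 1/8: δ+…+δ^4 = 0.1428 < 1.1000.
So cooperation is not sustainable.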